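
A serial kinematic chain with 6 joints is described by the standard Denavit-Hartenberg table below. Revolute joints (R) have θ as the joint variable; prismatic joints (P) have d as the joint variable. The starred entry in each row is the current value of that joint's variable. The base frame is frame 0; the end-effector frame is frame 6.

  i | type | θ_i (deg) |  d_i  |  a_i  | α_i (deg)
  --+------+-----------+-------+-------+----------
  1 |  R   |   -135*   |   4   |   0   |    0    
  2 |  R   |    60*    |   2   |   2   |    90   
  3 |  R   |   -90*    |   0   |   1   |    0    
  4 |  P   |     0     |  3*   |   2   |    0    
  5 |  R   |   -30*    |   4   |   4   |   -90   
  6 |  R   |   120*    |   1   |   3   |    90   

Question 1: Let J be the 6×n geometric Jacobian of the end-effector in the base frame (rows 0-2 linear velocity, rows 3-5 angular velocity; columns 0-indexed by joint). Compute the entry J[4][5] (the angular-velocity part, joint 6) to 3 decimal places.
-0.837

axis z_5 = (0.2241,-0.8365,-0.5000); lever o_n−o_5 = (2.9278,-0.8885,0.7990)
cross product → J_v[:, 5] = (-1.1127,-1.6430,2.2500)
J_ω[:, 5] = z_5
entry J[4][5] = -0.8365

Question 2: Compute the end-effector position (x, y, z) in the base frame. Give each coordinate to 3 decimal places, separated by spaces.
-3.834 -2.700 0.335

after link 1: o_1 = (0.0000, 0.0000, 4.0000)
after link 2: o_2 = (0.5176, -1.9319, 6.0000)
after link 3: o_3 = (0.5176, -1.9319, 5.0000)
after link 4: o_4 = (-2.3801, -2.7083, 3.0000)
after link 5: o_5 = (-6.7615, -1.8117, -0.4641)
after link 6: o_6 = (-3.8337, -2.7003, 0.3349)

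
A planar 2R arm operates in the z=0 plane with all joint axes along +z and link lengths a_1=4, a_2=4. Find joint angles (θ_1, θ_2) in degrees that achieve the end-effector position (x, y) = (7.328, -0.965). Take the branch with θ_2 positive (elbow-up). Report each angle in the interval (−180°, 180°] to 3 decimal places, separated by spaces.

cos θ_2 = (54.6308−4²−4²)/(2·4·4) = 0.7072; θ_2 = 44.9914° (elbow-up)
β = atan2(-0.9650,7.3280) = -7.5019°; ψ = atan2(2.8280,6.8289) = 22.4957°
θ_1 = β − ψ = -29.9976°

-29.998 44.991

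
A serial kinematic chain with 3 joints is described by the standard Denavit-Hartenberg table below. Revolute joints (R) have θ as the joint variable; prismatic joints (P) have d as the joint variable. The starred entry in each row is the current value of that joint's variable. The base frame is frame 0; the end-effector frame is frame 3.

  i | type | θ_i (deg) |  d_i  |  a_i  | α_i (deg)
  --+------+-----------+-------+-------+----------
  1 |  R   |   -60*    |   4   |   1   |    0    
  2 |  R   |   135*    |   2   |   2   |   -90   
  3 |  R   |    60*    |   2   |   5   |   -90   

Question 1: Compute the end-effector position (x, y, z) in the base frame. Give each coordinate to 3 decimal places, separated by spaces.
-0.267 3.998 1.670

after link 1: o_1 = (0.5000, -0.8660, 4.0000)
after link 2: o_2 = (1.0176, 1.0658, 6.0000)
after link 3: o_3 = (-0.2672, 3.9983, 1.6699)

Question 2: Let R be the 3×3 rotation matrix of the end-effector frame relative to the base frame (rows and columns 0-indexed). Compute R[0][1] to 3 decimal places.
0.966

End-effector y-axis (col 1 of R) = (0.9659,-0.2588,-0.0000)
R[0][1] = 0.9659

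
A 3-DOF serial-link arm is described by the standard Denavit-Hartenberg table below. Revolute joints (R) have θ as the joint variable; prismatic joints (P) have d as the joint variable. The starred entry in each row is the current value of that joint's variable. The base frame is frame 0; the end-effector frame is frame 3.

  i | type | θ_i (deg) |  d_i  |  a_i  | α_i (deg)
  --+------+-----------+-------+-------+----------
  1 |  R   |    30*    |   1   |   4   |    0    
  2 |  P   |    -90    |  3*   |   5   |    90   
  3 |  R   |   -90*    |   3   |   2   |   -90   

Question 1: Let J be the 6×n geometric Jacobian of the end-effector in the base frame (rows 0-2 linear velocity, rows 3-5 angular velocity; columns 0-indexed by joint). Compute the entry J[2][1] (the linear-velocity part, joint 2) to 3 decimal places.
1.000

prismatic axis z_1 = (0.0000,0.0000,1.0000)
J_v[:, 1] = z_1; J_ω[:, 1] = (0,0,0)
entry J[2][1] = 1.0000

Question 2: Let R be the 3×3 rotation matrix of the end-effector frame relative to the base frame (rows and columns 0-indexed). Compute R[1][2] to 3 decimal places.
-0.866

End-effector z-axis (col 2 of R) = (0.5000,-0.8660,0.0000)
R[1][2] = -0.8660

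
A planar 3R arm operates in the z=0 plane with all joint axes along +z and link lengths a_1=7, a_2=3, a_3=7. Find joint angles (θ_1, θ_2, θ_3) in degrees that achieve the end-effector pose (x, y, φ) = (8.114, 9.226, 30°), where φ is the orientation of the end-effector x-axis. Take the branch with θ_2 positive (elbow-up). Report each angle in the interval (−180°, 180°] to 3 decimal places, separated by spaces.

wrist centre = target − a_3·(cos φ, sin φ) = (2.0518, 5.7260)
cos θ_2 = (36.9971−7²−3²)/(2·7·3) = -0.5001; θ_2 = 120.0046° (elbow-up)
β = atan2(5.7260,2.0518) = 70.2857°; ψ = atan2(2.5980,5.4998) = 25.2848°
θ_1 = β − ψ = 45.0008°
θ_3 = φ − θ_1 − θ_2 = -135.0055° (wrapped to (-180°,180°])

45.001 120.005 -135.005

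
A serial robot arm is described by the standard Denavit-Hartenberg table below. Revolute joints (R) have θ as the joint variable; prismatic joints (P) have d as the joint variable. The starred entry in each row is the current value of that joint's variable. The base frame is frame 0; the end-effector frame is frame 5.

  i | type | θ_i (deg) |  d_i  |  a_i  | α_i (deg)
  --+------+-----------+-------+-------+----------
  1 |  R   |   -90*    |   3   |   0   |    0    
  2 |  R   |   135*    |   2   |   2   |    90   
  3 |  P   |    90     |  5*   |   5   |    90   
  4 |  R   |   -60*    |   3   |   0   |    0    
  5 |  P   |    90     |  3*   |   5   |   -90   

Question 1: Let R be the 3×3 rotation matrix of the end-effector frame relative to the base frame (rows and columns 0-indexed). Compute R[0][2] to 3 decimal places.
0.612

End-effector z-axis (col 2 of R) = (0.6124,-0.6124,-0.5000)
R[0][2] = 0.6124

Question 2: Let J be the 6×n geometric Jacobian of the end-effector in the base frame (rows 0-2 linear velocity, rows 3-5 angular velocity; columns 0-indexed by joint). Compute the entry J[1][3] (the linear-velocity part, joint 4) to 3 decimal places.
axis z_3 = (0.7071,0.7071,-0.0000); lever o_n−o_3 = (6.0104,2.4749,4.3301)
cross product → J_v[:, 3] = (3.0619,-3.0619,-2.5000)
J_ω[:, 3] = z_3
entry J[1][3] = -3.0619

-3.062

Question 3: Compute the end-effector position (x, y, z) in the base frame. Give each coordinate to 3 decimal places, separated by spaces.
10.960 0.354 14.330

after link 1: o_1 = (0.0000, 0.0000, 3.0000)
after link 2: o_2 = (1.4142, 1.4142, 5.0000)
after link 3: o_3 = (4.9497, -2.1213, 10.0000)
after link 4: o_4 = (7.0711, 0.0000, 10.0000)
after link 5: o_5 = (10.9602, 0.3536, 14.3301)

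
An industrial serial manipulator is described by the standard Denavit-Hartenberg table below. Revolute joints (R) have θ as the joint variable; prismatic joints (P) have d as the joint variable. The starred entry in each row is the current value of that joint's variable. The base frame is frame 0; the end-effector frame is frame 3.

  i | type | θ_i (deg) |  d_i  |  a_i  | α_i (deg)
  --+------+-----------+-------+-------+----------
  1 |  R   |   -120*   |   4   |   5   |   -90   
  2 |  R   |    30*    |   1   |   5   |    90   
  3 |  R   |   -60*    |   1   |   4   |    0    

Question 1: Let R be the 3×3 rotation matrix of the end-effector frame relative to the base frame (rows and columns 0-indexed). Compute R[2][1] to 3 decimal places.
-0.433

End-effector y-axis (col 1 of R) = (0.0580,-0.8995,-0.4330)
R[2][1] = -0.4330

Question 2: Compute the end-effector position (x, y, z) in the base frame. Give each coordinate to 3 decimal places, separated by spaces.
after link 1: o_1 = (-2.5000, -4.3301, 4.0000)
after link 2: o_2 = (-3.7990, -8.5801, 1.5000)
after link 3: o_3 = (-7.9151, -8.7811, 1.3660)

-7.915 -8.781 1.366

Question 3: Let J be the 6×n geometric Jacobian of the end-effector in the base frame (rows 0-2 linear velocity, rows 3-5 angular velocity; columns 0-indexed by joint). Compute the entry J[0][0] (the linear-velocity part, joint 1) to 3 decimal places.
axis z_0 = ẑ; lever o_n−o_0 = (-7.9151,-8.7811,1.3660)
cross product → J_v[:, 0] = (8.7811,-7.9151,0.0000)
J_ω[:, 0] = z_0
entry J[0][0] = 8.7811

8.781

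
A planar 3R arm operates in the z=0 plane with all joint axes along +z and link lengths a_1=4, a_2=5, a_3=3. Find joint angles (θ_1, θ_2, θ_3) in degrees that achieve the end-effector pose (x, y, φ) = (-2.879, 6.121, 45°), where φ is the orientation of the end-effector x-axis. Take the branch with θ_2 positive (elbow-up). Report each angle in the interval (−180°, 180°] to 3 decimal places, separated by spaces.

90.005 89.999 -135.004

wrist centre = target − a_3·(cos φ, sin φ) = (-5.0003, 3.9997)
cos θ_2 = (41.0006−4²−5²)/(2·4·5) = 0.0000; θ_2 = 89.9991° (elbow-up)
β = atan2(3.9997,-5.0003) = 141.3442°; ψ = atan2(5.0000,4.0001) = 51.3396°
θ_1 = β − ψ = 90.0046°
θ_3 = φ − θ_1 − θ_2 = -135.0037° (wrapped to (-180°,180°])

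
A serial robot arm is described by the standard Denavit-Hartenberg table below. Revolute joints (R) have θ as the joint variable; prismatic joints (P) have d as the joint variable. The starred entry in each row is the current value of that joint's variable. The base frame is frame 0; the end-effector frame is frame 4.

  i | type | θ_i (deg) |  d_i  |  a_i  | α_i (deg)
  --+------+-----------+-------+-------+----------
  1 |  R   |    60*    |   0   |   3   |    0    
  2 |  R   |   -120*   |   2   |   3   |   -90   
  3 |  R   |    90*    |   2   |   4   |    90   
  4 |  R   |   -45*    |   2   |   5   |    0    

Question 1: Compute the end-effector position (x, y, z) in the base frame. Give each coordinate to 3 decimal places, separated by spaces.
after link 1: o_1 = (1.5000, 2.5981, 0.0000)
after link 2: o_2 = (3.0000, 0.0000, 2.0000)
after link 3: o_3 = (4.7321, 1.0000, -2.0000)
after link 4: o_4 = (2.6702, -2.4998, -5.5355)

2.670 -2.500 -5.536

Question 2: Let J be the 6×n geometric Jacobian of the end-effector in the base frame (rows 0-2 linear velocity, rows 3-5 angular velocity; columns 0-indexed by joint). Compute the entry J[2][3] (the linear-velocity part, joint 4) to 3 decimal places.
-3.536

axis z_3 = (0.5000,-0.8660,0.0000); lever o_n−o_3 = (-2.0619,-3.4998,-3.5355)
cross product → J_v[:, 3] = (3.0619,1.7678,-3.5355)
J_ω[:, 3] = z_3
entry J[2][3] = -3.5355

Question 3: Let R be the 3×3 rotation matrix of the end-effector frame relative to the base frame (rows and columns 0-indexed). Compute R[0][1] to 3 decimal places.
0.612

End-effector y-axis (col 1 of R) = (0.6124,0.3536,-0.7071)
R[0][1] = 0.6124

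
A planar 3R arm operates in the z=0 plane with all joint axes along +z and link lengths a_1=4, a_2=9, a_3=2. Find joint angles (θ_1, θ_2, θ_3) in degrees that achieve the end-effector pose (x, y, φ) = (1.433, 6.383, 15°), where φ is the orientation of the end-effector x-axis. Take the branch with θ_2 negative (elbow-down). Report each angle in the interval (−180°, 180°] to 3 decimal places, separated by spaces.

wrist centre = target − a_3·(cos φ, sin φ) = (-0.4989, 5.8654)
cos θ_2 = (34.6513−4²−9²)/(2·4·9) = -0.8660; θ_2 = -149.9918° (elbow-down)
β = atan2(5.8654,-0.4989) = 94.8613°; ψ = atan2(-4.5011,-3.7936) = -130.1245°
θ_1 = β − ψ = 224.9859°
θ_3 = φ − θ_1 − θ_2 = -59.9941° (wrapped to (-180°,180°])

-135.014 -149.992 -59.994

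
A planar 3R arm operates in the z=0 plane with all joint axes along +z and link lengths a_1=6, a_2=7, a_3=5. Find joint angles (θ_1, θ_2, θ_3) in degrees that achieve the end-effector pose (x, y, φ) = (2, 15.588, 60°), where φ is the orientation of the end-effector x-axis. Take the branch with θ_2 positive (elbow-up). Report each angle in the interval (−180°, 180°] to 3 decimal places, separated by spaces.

wrist centre = target − a_3·(cos φ, sin φ) = (-0.5000, 11.2579)
cos θ_2 = (126.9897−6²−7²)/(2·6·7) = 0.4999; θ_2 = 60.0081° (elbow-up)
β = atan2(11.2579,-0.5000) = 92.5430°; ψ = atan2(6.0627,9.4991) = 32.5474°
θ_1 = β − ψ = 59.9956°
θ_3 = φ − θ_1 − θ_2 = -60.0037° (wrapped to (-180°,180°])

59.996 60.008 -60.004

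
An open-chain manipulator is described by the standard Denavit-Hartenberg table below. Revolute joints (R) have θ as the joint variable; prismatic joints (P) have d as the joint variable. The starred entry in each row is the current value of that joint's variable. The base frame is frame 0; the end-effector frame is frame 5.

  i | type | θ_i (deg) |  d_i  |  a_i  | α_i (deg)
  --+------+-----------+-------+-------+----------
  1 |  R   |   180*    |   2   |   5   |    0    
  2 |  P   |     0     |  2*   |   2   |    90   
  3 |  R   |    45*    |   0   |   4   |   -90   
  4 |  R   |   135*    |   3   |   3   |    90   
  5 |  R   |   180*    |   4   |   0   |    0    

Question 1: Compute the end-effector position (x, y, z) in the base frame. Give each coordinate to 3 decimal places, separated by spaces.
-8.207 -4.950 9.450

after link 1: o_1 = (-5.0000, 0.0000, 2.0000)
after link 2: o_2 = (-7.0000, 0.0000, 4.0000)
after link 3: o_3 = (-9.8284, 0.0000, 6.8284)
after link 4: o_4 = (-6.2071, -2.1213, 7.4497)
after link 5: o_5 = (-8.2071, -4.9497, 9.4497)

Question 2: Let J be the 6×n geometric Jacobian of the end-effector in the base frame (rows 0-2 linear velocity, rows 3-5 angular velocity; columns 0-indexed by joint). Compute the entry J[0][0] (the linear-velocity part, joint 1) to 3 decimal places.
axis z_0 = ẑ; lever o_n−o_0 = (-8.2071,-4.9497,9.4497)
cross product → J_v[:, 0] = (4.9497,-8.2071,0.0000)
J_ω[:, 0] = z_0
entry J[0][0] = 4.9497

4.950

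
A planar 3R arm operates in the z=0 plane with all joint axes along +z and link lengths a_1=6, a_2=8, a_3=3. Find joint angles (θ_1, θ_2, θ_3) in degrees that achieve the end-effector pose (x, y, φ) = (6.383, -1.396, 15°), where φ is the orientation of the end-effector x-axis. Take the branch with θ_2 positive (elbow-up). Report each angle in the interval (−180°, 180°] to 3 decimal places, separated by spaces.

wrist centre = target − a_3·(cos φ, sin φ) = (3.4852, -2.1725)
cos θ_2 = (16.8663−6²−8²)/(2·6·8) = -0.8660; θ_2 = 149.9943° (elbow-up)
β = atan2(-2.1725,3.4852) = -31.9367°; ψ = atan2(4.0007,-0.9278) = 103.0567°
θ_1 = β − ψ = -134.9934°
θ_3 = φ − θ_1 − θ_2 = -0.0009° (wrapped to (-180°,180°])

-134.993 149.994 -0.001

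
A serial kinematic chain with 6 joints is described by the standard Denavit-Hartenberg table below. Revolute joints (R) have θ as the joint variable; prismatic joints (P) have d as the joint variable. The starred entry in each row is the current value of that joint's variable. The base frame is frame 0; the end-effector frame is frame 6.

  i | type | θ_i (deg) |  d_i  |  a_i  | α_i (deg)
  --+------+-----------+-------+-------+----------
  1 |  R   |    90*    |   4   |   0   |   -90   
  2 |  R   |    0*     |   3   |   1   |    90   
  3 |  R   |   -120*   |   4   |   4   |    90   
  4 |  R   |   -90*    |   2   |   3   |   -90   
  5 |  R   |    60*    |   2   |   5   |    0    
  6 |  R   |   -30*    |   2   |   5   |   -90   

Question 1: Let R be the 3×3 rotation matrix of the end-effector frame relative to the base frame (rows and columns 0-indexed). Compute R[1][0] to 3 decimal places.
End-effector x-axis (col 0 of R) = (0.2500,0.4330,-0.8660)
R[1][0] = 0.4330

0.433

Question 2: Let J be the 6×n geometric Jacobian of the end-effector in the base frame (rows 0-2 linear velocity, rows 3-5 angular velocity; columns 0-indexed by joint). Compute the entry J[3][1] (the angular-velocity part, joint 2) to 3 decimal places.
-1.000

axis z_1 = (-1.0000,0.0000,0.0000); lever o_n−o_1 = (6.3433,1.1830,-5.8301)
cross product → J_v[:, 1] = (-0.0000,-5.8301,-1.1830)
J_ω[:, 1] = z_1
entry J[3][1] = -1.0000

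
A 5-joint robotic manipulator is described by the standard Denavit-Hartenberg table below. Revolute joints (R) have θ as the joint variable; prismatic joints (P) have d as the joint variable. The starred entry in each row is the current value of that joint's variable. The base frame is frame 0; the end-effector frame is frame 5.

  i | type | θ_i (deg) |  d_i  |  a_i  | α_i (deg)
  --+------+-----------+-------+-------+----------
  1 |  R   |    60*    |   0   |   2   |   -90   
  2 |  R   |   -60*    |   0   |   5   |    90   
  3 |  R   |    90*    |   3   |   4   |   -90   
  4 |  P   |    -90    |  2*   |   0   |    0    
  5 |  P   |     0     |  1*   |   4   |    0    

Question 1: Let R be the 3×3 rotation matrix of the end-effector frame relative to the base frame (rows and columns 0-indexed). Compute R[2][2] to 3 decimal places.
-0.866

End-effector z-axis (col 2 of R) = (-0.2500,-0.4330,-0.8660)
R[2][2] = -0.8660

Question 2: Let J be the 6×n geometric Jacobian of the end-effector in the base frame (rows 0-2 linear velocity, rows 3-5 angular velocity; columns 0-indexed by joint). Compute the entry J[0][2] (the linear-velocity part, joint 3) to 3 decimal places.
axis z_2 = (-0.4330,-0.7500,0.5000); lever o_n−o_2 = (-7.2452,-4.5490,0.9019)
cross product → J_v[:, 2] = (1.5981,-3.2321,-3.4641)
J_ω[:, 2] = z_2
entry J[0][2] = 1.5981

1.598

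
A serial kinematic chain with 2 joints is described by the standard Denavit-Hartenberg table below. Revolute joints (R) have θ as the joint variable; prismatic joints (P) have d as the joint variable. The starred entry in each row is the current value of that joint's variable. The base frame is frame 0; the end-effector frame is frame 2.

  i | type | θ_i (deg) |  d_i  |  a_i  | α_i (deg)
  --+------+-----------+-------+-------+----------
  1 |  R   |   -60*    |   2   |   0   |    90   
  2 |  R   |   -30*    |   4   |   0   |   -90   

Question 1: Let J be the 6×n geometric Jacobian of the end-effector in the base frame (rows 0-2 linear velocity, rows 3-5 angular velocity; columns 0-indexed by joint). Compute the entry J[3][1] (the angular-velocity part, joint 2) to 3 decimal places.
-0.866

axis z_1 = (-0.8660,-0.5000,0.0000); lever o_n−o_1 = (-3.4641,-2.0000,0.0000)
cross product → J_v[:, 1] = (-0.0000,0.0000,0.0000)
J_ω[:, 1] = z_1
entry J[3][1] = -0.8660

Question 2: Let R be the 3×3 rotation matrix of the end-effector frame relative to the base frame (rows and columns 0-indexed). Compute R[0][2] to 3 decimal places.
End-effector z-axis (col 2 of R) = (0.2500,-0.4330,0.8660)
R[0][2] = 0.2500

0.250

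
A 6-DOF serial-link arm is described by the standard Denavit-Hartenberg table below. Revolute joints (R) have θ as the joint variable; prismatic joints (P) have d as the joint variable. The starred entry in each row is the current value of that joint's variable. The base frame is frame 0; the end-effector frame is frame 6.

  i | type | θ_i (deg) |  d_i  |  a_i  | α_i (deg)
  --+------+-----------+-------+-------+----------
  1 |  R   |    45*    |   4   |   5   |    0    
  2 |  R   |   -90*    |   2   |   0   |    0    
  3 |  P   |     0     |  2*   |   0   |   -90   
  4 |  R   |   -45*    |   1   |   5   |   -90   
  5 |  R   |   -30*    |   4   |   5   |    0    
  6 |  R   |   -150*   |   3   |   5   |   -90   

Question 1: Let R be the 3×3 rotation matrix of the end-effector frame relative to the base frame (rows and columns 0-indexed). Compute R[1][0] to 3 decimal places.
End-effector x-axis (col 0 of R) = (-0.5000,0.5000,-0.7071)
R[1][0] = 0.5000

0.500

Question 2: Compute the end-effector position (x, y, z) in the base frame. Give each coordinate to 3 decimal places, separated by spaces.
11.675 0.345 6.112

after link 1: o_1 = (3.5355, 3.5355, 4.0000)
after link 2: o_2 = (3.5355, 3.5355, 6.0000)
after link 3: o_3 = (3.5355, 3.5355, 8.0000)
after link 4: o_4 = (6.7426, 1.7426, 11.5355)
after link 5: o_5 = (12.6755, -0.6547, 11.7690)
after link 6: o_6 = (11.6755, 0.3453, 6.1121)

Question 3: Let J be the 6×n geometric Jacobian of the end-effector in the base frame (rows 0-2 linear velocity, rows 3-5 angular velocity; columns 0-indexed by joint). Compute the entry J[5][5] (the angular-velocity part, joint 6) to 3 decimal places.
-0.707

axis z_5 = (0.5000,-0.5000,-0.7071); lever o_n−o_5 = (-1.0000,1.0000,-5.6569)
cross product → J_v[:, 5] = (3.5355,3.5355,0.0000)
J_ω[:, 5] = z_5
entry J[5][5] = -0.7071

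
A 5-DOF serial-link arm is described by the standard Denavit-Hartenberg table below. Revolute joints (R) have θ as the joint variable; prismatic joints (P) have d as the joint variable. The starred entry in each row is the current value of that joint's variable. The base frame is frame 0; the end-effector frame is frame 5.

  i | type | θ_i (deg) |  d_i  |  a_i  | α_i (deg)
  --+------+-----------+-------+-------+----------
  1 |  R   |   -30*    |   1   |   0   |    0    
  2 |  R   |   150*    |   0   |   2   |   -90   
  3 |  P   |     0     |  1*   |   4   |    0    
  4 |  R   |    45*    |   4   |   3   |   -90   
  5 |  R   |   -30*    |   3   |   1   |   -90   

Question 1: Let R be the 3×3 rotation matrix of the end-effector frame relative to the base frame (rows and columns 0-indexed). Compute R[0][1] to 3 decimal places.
End-effector y-axis (col 1 of R) = (-0.3536,0.6124,0.7071)
R[0][1] = -0.3536

-0.354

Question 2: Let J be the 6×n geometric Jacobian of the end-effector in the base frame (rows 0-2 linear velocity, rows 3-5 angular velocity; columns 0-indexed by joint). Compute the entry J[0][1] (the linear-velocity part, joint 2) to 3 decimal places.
-2.976

axis z_1 = (0.0000,0.0000,1.0000); lever o_n−o_1 = (-8.0693,2.9765,-4.8550)
cross product → J_v[:, 1] = (-2.9765,-8.0693,0.0000)
J_ω[:, 1] = z_1
entry J[0][1] = -2.9765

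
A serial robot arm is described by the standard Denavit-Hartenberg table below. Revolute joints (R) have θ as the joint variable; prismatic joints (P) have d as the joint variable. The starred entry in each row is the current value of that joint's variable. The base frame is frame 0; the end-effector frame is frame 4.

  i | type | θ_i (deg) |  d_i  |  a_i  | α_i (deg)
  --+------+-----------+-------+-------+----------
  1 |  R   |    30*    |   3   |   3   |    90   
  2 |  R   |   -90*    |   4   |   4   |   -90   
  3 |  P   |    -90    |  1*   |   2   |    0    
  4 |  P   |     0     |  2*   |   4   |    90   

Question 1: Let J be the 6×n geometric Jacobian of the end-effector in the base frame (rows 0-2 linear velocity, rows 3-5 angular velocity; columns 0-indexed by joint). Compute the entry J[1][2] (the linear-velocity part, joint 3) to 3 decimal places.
0.500

prismatic axis z_2 = (0.8660,0.5000,0.0000)
J_v[:, 2] = z_2; J_ω[:, 2] = (0,0,0)
entry J[1][2] = 0.5000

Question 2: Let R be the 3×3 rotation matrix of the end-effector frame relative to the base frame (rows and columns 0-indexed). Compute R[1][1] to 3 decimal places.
0.500

End-effector y-axis (col 1 of R) = (0.8660,0.5000,0.0000)
R[1][1] = 0.5000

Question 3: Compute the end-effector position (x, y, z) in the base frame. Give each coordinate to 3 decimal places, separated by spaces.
after link 1: o_1 = (2.5981, 1.5000, 3.0000)
after link 2: o_2 = (4.5981, -1.9641, -1.0000)
after link 3: o_3 = (6.4641, -3.1962, -1.0000)
after link 4: o_4 = (10.1962, -5.6603, -1.0000)

10.196 -5.660 -1.000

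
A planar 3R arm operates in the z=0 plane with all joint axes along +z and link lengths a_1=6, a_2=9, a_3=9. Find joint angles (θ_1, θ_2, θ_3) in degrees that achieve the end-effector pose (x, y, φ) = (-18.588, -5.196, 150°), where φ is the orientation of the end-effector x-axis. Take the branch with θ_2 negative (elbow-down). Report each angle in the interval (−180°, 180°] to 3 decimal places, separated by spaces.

-119.991 -30.014 -59.995

wrist centre = target − a_3·(cos φ, sin φ) = (-10.7938, -9.6960)
cos θ_2 = (210.5179−6²−9²)/(2·6·9) = 0.8659; θ_2 = -30.0136° (elbow-down)
β = atan2(-9.6960,-10.7938) = -138.0668°; ψ = atan2(-4.5019,13.7932) = -18.0758°
θ_1 = β − ψ = -119.9910°
θ_3 = φ − θ_1 − θ_2 = -59.9954° (wrapped to (-180°,180°])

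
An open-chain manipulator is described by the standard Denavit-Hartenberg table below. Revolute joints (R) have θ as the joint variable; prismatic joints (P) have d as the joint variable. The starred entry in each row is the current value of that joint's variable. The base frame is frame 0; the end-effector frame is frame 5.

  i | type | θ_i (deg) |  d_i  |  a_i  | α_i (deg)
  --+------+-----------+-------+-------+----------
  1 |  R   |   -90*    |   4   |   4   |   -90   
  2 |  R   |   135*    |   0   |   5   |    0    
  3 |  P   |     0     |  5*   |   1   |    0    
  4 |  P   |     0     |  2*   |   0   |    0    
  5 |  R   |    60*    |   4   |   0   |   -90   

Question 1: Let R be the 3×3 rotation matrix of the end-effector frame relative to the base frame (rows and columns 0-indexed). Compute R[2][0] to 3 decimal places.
0.259

End-effector x-axis (col 0 of R) = (-0.0000,0.9659,0.2588)
R[2][0] = 0.2588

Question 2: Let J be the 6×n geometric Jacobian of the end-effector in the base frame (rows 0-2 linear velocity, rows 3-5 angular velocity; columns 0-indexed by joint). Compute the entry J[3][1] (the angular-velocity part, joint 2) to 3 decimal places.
axis z_1 = (1.0000,0.0000,0.0000); lever o_n−o_1 = (11.0000,4.2426,-4.2426)
cross product → J_v[:, 1] = (-0.0000,4.2426,4.2426)
J_ω[:, 1] = z_1
entry J[3][1] = 1.0000

1.000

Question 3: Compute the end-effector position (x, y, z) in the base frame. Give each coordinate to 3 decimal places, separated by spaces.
after link 1: o_1 = (0.0000, -4.0000, 4.0000)
after link 2: o_2 = (0.0000, -0.4645, 0.4645)
after link 3: o_3 = (5.0000, 0.2426, -0.2426)
after link 4: o_4 = (7.0000, 0.2426, -0.2426)
after link 5: o_5 = (11.0000, 0.2426, -0.2426)

11.000 0.243 -0.243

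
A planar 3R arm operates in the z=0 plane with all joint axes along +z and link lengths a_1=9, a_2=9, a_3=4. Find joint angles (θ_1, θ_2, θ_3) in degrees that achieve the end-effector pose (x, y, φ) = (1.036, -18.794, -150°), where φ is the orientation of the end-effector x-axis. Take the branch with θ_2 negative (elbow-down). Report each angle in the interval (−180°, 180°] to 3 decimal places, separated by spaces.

-59.997 -30.005 -59.998

wrist centre = target − a_3·(cos φ, sin φ) = (4.5001, -16.7940)
cos θ_2 = (302.2894−9²−9²)/(2·9·9) = 0.8660; θ_2 = -30.0048° (elbow-down)
β = atan2(-16.7940,4.5001) = -74.9995°; ψ = atan2(-4.5007,16.7939) = -15.0024°
θ_1 = β − ψ = -59.9971°
θ_3 = φ − θ_1 − θ_2 = -59.9981° (wrapped to (-180°,180°])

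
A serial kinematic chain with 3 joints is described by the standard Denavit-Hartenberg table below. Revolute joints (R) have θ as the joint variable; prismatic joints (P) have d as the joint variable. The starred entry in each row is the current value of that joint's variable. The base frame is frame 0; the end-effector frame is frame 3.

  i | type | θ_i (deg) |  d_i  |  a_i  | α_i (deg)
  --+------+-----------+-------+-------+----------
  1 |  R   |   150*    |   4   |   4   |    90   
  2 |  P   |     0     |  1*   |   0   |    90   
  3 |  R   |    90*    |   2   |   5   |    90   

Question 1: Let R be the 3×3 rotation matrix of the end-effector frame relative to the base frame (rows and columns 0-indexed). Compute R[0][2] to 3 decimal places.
End-effector z-axis (col 2 of R) = (-0.8660,0.5000,-0.0000)
R[0][2] = -0.8660

-0.866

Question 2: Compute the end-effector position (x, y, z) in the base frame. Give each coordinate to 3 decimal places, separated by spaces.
-0.464 7.196 2.000

after link 1: o_1 = (-3.4641, 2.0000, 4.0000)
after link 2: o_2 = (-2.9641, 2.8660, 4.0000)
after link 3: o_3 = (-0.4641, 7.1962, 2.0000)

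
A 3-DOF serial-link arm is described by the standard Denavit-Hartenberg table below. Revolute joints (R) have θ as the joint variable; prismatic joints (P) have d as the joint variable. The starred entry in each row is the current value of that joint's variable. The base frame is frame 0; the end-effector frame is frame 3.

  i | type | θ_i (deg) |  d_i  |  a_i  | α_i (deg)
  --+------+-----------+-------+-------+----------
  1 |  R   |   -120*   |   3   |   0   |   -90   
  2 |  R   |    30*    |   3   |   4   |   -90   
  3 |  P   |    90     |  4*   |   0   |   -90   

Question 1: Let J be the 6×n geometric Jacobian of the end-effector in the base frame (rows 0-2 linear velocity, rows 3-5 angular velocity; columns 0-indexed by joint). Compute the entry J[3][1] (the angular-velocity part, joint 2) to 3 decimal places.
0.866

axis z_1 = (0.8660,-0.5000,0.0000); lever o_n−o_1 = (1.8660,-2.7679,-5.4641)
cross product → J_v[:, 1] = (2.7321,4.7321,-1.4641)
J_ω[:, 1] = z_1
entry J[3][1] = 0.8660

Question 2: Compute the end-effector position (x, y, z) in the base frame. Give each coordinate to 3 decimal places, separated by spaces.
after link 1: o_1 = (0.0000, 0.0000, 3.0000)
after link 2: o_2 = (0.8660, -4.5000, 1.0000)
after link 3: o_3 = (1.8660, -2.7679, -2.4641)

1.866 -2.768 -2.464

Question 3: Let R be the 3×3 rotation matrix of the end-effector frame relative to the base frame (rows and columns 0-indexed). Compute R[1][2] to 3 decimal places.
0.750

End-effector z-axis (col 2 of R) = (0.4330,0.7500,0.5000)
R[1][2] = 0.7500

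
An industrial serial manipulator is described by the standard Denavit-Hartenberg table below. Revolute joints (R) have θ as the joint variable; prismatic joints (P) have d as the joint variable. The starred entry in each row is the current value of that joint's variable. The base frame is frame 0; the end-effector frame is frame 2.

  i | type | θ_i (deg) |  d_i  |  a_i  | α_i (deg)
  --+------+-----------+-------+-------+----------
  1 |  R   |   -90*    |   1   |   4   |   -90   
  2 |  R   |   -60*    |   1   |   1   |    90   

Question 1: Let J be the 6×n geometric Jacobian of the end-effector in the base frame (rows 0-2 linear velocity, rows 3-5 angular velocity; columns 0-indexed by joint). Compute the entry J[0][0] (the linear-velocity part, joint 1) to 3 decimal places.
4.500

axis z_0 = ẑ; lever o_n−o_0 = (1.0000,-4.5000,1.8660)
cross product → J_v[:, 0] = (4.5000,1.0000,-0.0000)
J_ω[:, 0] = z_0
entry J[0][0] = 4.5000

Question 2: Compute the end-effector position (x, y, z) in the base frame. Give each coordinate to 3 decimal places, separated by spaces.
after link 1: o_1 = (0.0000, -4.0000, 1.0000)
after link 2: o_2 = (1.0000, -4.5000, 1.8660)

1.000 -4.500 1.866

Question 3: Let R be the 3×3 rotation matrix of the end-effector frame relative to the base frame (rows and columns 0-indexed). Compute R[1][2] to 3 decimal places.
0.866

End-effector z-axis (col 2 of R) = (-0.0000,0.8660,0.5000)
R[1][2] = 0.8660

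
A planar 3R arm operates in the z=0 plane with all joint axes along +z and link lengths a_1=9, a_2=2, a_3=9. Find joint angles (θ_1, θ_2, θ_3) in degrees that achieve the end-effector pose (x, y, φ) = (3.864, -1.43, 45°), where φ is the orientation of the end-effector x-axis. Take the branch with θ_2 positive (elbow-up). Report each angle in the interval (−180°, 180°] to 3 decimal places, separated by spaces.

wrist centre = target − a_3·(cos φ, sin φ) = (-2.5000, -7.7940)
cos θ_2 = (66.9956−9²−2²)/(2·9·2) = -0.5001; θ_2 = 120.0080° (elbow-up)
β = atan2(-7.7940,-2.5000) = -107.7840°; ψ = atan2(1.7319,7.9998) = 12.2157°
θ_1 = β − ψ = -119.9997°
θ_3 = φ − θ_1 − θ_2 = 44.9917° (wrapped to (-180°,180°])

-120.000 120.008 44.992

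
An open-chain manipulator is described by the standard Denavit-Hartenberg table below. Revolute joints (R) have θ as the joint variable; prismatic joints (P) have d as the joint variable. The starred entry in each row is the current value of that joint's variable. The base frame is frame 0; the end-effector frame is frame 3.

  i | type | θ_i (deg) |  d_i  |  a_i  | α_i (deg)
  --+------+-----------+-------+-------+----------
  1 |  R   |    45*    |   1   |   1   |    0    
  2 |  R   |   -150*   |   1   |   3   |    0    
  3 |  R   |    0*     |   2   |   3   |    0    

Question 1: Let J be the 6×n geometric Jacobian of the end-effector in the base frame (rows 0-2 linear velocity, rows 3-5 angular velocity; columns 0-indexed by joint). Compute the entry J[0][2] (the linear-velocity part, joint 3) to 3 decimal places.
axis z_2 = (0.0000,0.0000,1.0000); lever o_n−o_2 = (-0.7765,-2.8978,2.0000)
cross product → J_v[:, 2] = (2.8978,-0.7765,0.0000)
J_ω[:, 2] = z_2
entry J[0][2] = 2.8978

2.898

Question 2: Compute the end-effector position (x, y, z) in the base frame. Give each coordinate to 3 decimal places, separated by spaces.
after link 1: o_1 = (0.7071, 0.7071, 1.0000)
after link 2: o_2 = (-0.0694, -2.1907, 2.0000)
after link 3: o_3 = (-0.8458, -5.0884, 4.0000)

-0.846 -5.088 4.000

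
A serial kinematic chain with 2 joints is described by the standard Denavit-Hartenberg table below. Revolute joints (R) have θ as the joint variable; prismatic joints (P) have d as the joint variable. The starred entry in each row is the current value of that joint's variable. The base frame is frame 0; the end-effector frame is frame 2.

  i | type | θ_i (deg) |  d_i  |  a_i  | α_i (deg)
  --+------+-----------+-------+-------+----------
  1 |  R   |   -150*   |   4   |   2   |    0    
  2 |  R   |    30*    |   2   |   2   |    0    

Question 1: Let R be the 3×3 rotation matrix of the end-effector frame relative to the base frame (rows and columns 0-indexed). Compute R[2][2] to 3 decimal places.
End-effector z-axis (col 2 of R) = (0.0000,0.0000,1.0000)
R[2][2] = 1.0000

1.000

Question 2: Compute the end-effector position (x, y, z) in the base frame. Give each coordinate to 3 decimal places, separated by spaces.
after link 1: o_1 = (-1.7321, -1.0000, 4.0000)
after link 2: o_2 = (-2.7321, -2.7321, 6.0000)

-2.732 -2.732 6.000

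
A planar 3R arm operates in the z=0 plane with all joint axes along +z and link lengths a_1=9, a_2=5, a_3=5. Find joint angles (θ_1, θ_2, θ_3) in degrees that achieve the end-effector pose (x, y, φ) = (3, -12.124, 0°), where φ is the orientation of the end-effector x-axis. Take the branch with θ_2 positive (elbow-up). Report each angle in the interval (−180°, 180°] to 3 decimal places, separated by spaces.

-120.002 60.006 59.996

wrist centre = target − a_3·(cos φ, sin φ) = (-2.0000, -12.1240)
cos θ_2 = (150.9914−9²−5²)/(2·9·5) = 0.4999; θ_2 = 60.0063° (elbow-up)
β = atan2(-12.1240,-2.0000) = -99.3673°; ψ = atan2(4.3304,11.4995) = 20.6350°
θ_1 = β − ψ = -120.0023°
θ_3 = φ − θ_1 − θ_2 = 59.9959° (wrapped to (-180°,180°])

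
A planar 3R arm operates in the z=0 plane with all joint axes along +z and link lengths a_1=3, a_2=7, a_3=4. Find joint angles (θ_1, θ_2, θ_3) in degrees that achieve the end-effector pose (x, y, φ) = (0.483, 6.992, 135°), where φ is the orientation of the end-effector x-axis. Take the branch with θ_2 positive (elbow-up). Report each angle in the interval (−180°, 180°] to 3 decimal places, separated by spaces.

wrist centre = target − a_3·(cos φ, sin φ) = (3.3114, 4.1636)
cos θ_2 = (28.3009−3²−7²)/(2·3·7) = -0.7071; θ_2 = 135.0012° (elbow-up)
β = atan2(4.1636,3.3114) = 51.5036°; ψ = atan2(4.9496,-1.9499) = 111.5014°
θ_1 = β − ψ = -59.9977°
θ_3 = φ − θ_1 − θ_2 = 59.9965° (wrapped to (-180°,180°])

-59.998 135.001 59.997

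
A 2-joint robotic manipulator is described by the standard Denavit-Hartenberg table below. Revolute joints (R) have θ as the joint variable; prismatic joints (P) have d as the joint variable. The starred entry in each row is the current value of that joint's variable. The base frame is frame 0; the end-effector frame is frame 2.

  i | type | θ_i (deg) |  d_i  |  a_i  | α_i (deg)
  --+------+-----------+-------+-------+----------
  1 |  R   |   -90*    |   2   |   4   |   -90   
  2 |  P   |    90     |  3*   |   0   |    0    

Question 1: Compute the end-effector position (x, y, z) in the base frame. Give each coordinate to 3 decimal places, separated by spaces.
after link 1: o_1 = (0.0000, -4.0000, 2.0000)
after link 2: o_2 = (3.0000, -4.0000, 2.0000)

3.000 -4.000 2.000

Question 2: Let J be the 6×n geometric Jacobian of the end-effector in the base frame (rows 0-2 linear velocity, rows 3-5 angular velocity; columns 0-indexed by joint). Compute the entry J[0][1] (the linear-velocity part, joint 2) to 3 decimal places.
1.000

prismatic axis z_1 = (1.0000,0.0000,0.0000)
J_v[:, 1] = z_1; J_ω[:, 1] = (0,0,0)
entry J[0][1] = 1.0000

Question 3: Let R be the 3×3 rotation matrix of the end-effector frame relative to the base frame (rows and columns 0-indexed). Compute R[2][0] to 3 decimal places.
-1.000

End-effector x-axis (col 0 of R) = (0.0000,-0.0000,-1.0000)
R[2][0] = -1.0000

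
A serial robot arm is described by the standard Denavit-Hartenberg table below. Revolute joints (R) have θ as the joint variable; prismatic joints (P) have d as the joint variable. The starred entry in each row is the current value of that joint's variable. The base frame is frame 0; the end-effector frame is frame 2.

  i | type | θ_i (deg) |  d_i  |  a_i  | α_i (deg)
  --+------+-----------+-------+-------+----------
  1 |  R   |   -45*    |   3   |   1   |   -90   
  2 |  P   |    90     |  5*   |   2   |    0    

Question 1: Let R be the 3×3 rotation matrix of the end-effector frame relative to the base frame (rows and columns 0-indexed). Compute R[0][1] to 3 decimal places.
End-effector y-axis (col 1 of R) = (-0.7071,0.7071,-0.0000)
R[0][1] = -0.7071

-0.707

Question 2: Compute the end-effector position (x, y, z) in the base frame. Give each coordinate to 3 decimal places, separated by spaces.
after link 1: o_1 = (0.7071, -0.7071, 3.0000)
after link 2: o_2 = (4.2426, 2.8284, 1.0000)

4.243 2.828 1.000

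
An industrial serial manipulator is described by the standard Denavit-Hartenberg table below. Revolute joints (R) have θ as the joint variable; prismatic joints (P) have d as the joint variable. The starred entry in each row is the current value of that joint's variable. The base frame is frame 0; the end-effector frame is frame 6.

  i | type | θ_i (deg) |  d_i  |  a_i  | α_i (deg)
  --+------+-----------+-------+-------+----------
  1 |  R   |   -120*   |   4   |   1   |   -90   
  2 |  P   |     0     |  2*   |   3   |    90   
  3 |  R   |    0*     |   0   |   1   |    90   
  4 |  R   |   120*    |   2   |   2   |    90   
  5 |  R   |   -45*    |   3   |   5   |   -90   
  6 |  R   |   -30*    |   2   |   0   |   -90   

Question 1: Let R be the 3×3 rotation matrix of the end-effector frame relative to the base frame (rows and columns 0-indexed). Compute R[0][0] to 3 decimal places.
0.467

End-effector x-axis (col 0 of R) = (0.4669,-0.4160,0.7803)
R[0][0] = 0.4669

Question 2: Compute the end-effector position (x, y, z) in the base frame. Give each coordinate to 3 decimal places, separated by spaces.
after link 1: o_1 = (-0.5000, -0.8660, 4.0000)
after link 2: o_2 = (-0.2679, -4.4641, 4.0000)
after link 3: o_3 = (-0.7679, -5.3301, 4.0000)
after link 4: o_4 = (-2.0000, -3.4641, 5.7321)
after link 5: o_5 = (0.6467, -5.9509, 10.2939)
after link 6: o_6 = (-0.2245, -4.6315, 11.5187)

-0.224 -4.631 11.519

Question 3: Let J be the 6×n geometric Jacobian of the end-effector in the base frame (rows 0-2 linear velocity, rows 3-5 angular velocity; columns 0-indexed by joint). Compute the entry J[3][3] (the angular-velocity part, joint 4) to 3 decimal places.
-0.866

axis z_3 = (-0.8660,0.5000,0.0000); lever o_n−o_3 = (0.5435,0.6987,7.5187)
cross product → J_v[:, 3] = (3.7593,6.5113,-0.8768)
J_ω[:, 3] = z_3
entry J[3][3] = -0.8660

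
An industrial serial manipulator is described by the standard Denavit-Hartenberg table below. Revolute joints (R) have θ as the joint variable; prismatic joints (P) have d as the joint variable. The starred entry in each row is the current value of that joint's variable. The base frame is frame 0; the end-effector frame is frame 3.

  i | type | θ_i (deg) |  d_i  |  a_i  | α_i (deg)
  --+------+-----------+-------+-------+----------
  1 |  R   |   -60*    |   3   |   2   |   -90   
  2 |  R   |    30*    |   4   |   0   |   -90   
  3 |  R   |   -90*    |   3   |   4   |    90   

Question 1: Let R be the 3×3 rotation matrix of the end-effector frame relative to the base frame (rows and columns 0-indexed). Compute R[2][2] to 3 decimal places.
End-effector z-axis (col 2 of R) = (-0.4330,0.7500,0.5000)
R[2][2] = 0.5000

0.500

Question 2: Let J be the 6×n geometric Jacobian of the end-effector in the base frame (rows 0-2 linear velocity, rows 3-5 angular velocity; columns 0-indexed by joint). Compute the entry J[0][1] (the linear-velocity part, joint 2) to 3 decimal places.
axis z_1 = (0.8660,0.5000,0.0000); lever o_n−o_1 = (6.1782,5.2990,-2.5981)
cross product → J_v[:, 1] = (-1.2990,2.2500,1.5000)
J_ω[:, 1] = z_1
entry J[0][1] = -1.2990

-1.299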